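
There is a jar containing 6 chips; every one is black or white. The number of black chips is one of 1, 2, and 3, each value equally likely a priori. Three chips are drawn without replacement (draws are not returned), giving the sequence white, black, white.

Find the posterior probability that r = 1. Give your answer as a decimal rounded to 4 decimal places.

Compute the likelihood of the observed sequence for each case: P(data | r = 1) = (5/6)(1/5)(4/4) = 1/6; P(data | r = 2) = (4/6)(2/5)(3/4) = 1/5; P(data | r = 3) = (3/6)(3/5)(2/4) = 3/20.
Weighting by the prior gives 1/3 · 1/6 = 1/18, 1/3 · 1/5 = 1/15, 1/3 · 3/20 = 1/20; these sum to 31/180.
So P(r = 1 | data) = (1/18) / (31/180) = 10/31.

0.3226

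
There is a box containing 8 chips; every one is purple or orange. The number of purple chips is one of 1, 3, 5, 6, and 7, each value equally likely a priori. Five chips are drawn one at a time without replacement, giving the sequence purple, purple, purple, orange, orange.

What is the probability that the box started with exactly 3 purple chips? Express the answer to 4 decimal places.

Compute the likelihood of the observed sequence for each case: P(data | r = 1) = (1/8)(0/7) = 0; P(data | r = 3) = (3/8)(2/7)(1/6)(5/5)(4/4) = 1/56; P(data | r = 5) = (5/8)(4/7)(3/6)(3/5)(2/4) = 3/56; P(data | r = 6) = (6/8)(5/7)(4/6)(2/5)(1/4) = 1/28; P(data | r = 7) = (7/8)(6/7)(5/6)(1/5)(0/4) = 0.
Weighting by the prior gives 1/5 · 0 = 0, 1/5 · 1/56 = 1/280, 1/5 · 3/56 = 3/280, 1/5 · 1/28 = 1/140, 1/5 · 0 = 0; with total 3/140.
So P(r = 3 | data) = (1/280) / (3/140) = 1/6.

0.1667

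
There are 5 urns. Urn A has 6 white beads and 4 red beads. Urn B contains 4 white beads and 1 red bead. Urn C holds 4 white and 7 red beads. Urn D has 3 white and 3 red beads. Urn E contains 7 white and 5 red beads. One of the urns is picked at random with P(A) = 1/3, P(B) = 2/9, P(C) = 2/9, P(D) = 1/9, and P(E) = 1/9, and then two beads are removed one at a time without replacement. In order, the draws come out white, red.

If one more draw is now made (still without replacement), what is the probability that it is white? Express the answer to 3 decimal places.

0.606

Compute the likelihood of the observed sequence for each case: P(data | urn A) = (6/10)(4/9) = 0.26667; P(data | urn B) = (4/5)(1/4) = 0.2; P(data | urn C) = (4/11)(7/10) = 0.25455; P(data | urn D) = (3/6)(3/5) = 0.3; P(data | urn E) = (7/12)(5/11) = 0.26515.
Weighting by the prior gives 1/3 · 0.26667 = 0.088889, 2/9 · 0.2 = 0.044444, 2/9 · 0.25455 = 0.056566, 1/9 · 0.3 = 0.033333, 1/9 · 0.26515 = 0.029461; summing to 0.25269.
The posterior is then P(urn A | data) = 0.35177, P(urn B | data) = 0.17588, P(urn C | data) = 0.22385, P(urn D | data) = 0.13191, P(urn E | data) = 0.11659.
So P(white next | data) = Σ P(white next | H) P(H | data) = (5/8)(0.35177) + (1)(0.17588) + (1/3)(0.22385) + (1/2)(0.13191) + (3/5)(0.11659) = 0.60626.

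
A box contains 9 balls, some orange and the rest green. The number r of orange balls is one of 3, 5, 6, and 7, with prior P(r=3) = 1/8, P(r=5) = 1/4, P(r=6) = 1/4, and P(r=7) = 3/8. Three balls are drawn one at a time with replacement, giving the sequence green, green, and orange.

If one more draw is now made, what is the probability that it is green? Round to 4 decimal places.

Compute the likelihood of the observed sequence for each case: P(data | r = 3) = (6/9)(6/9)(3/9) = 0.14815; P(data | r = 5) = (4/9)(4/9)(5/9) = 0.10974; P(data | r = 6) = (3/9)(3/9)(6/9) = 0.074074; P(data | r = 7) = (2/9)(2/9)(7/9) = 0.038409.
The prior-weighted likelihoods are 1/8 · 0.14815 = 0.018519, 1/4 · 0.10974 = 0.027435, 1/4 · 0.074074 = 0.018519, 3/8 · 0.038409 = 0.014403; summing to 0.078875.
Normalising, the posterior is P(r = 3 | data) = 0.23478, P(r = 5 | data) = 0.34783, P(r = 6 | data) = 0.23478, P(r = 7 | data) = 0.18261.
Averaging over the posterior, P(green next | data) = (2/3)(0.23478) + (4/9)(0.34783) + (1/3)(0.23478) + (2/9)(0.18261) = 0.42995.

0.4300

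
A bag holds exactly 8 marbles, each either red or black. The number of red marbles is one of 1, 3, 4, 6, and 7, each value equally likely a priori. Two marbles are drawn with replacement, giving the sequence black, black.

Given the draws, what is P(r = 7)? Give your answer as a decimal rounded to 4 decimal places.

0.0105

The likelihood of the observed sequence under each hypothesis: P(data | r = 1) = (7/8)(7/8) = 49/64; P(data | r = 3) = (5/8)(5/8) = 25/64; P(data | r = 4) = (4/8)(4/8) = 1/4; P(data | r = 6) = (2/8)(2/8) = 1/16; P(data | r = 7) = (1/8)(1/8) = 1/64.
The prior-weighted likelihoods are 1/5 · 49/64 = 49/320, 1/5 · 25/64 = 5/64, 1/5 · 1/4 = 1/20, 1/5 · 1/16 = 1/80, 1/5 · 1/64 = 1/320; with total 19/64.
Hence P(r = 7 | data) = (1/320) / (19/64) = 1/95.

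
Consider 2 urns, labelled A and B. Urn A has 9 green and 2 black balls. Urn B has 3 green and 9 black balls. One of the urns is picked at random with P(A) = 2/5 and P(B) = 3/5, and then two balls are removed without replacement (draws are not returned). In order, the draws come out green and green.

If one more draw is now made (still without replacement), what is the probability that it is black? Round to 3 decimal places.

The likelihood of the observed sequence under each hypothesis: P(data | urn A) = (9/11)(8/10) = 36/55; P(data | urn B) = (3/12)(2/11) = 1/22.
Multiplying each by its prior: 2/5 · 36/55 = 72/275, 3/5 · 1/22 = 3/110; these sum to 159/550.
Normalising, the posterior is P(urn A | data) = 48/53, P(urn B | data) = 5/53.
Averaging over the posterior, P(black next | data) = (2/9)(48/53) + (9/10)(5/53) = 91/318.

0.286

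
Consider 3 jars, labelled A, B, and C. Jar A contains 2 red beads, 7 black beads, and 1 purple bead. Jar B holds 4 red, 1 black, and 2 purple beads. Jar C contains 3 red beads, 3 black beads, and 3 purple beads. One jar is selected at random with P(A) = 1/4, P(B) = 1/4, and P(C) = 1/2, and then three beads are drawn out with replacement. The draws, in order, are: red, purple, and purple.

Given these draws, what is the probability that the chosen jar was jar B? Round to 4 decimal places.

0.3801

Compute the likelihood of the observed sequence for each case: P(data | jar A) = (2/10)(1/10)(1/10) = 0.002; P(data | jar B) = (4/7)(2/7)(2/7) = 0.046647; P(data | jar C) = (3/9)(3/9)(3/9) = 0.037037.
The prior-weighted likelihoods are 1/4 · 0.002 = 0.0005, 1/4 · 0.046647 = 0.011662, 1/2 · 0.037037 = 0.018519; summing to 0.03068.
Therefore the posterior P(jar B | data) = (0.011662) / (0.03068) = 0.38011.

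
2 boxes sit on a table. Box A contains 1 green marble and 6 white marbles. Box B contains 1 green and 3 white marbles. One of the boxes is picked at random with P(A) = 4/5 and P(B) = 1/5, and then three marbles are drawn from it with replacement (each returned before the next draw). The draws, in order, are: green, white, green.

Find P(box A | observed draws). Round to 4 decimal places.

Compute the likelihood of the observed sequence for each case: P(data | box A) = (1/7)(6/7)(1/7) = 0.017493; P(data | box B) = (1/4)(3/4)(1/4) = 0.046875.
Weighting by the prior gives 4/5 · 0.017493 = 0.013994, 1/5 · 0.046875 = 0.009375; with total 0.023369.
Therefore the posterior P(box A | data) = (0.013994) / (0.023369) = 0.59883.

0.5988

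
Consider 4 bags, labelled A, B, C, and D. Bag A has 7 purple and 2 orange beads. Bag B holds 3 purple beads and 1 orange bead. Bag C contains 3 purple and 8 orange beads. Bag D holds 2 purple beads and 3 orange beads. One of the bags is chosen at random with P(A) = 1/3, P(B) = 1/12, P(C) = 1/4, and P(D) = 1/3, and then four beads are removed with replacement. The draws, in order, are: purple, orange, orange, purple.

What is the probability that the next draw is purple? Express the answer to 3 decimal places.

0.484

Compute the likelihood of the observed sequence for each case: P(data | bag A) = (7/9)(2/9)(2/9)(7/9) = 0.029873; P(data | bag B) = (3/4)(1/4)(1/4)(3/4) = 0.035156; P(data | bag C) = (3/11)(8/11)(8/11)(3/11) = 0.039342; P(data | bag D) = (2/5)(3/5)(3/5)(2/5) = 0.0576.
Weighting by the prior gives 1/3 · 0.029873 = 0.0099578, 1/12 · 0.035156 = 0.0029297, 1/4 · 0.039342 = 0.0098354, 1/3 · 0.0576 = 0.0192; summing to 0.041923.
Dividing through by the total gives posterior P(bag A | data) = 0.23753, P(bag B | data) = 0.069883, P(bag C | data) = 0.23461, P(bag D | data) = 0.45798.
So P(purple next | data) = Σ P(purple next | H) P(H | data) = (7/9)(0.23753) + (3/4)(0.069883) + (3/11)(0.23461) + (2/5)(0.45798) = 0.48433.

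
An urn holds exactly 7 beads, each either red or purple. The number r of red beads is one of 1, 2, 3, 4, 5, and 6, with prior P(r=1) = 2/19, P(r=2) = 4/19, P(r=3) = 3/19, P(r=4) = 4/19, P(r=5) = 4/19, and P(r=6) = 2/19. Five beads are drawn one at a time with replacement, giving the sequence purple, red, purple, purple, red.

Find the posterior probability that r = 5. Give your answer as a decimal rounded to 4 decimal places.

0.1183

The likelihood of the observed sequence under each hypothesis: P(data | r = 1) = (6/7)(1/7)(6/7)(6/7)(1/7) = 0.012852; P(data | r = 2) = (5/7)(2/7)(5/7)(5/7)(2/7) = 0.02975; P(data | r = 3) = (4/7)(3/7)(4/7)(4/7)(3/7) = 0.034271; P(data | r = 4) = (3/7)(4/7)(3/7)(3/7)(4/7) = 0.025704; P(data | r = 5) = (2/7)(5/7)(2/7)(2/7)(5/7) = 0.0119; P(data | r = 6) = (1/7)(6/7)(1/7)(1/7)(6/7) = 0.002142.
Multiplying each by its prior: 2/19 · 0.012852 = 0.0013528, 4/19 · 0.02975 = 0.0062631, 3/19 · 0.034271 = 0.0054113, 4/19 · 0.025704 = 0.0054113, 4/19 · 0.0119 = 0.0025052, 2/19 · 0.002142 = 0.00022547; these sum to 0.021169.
Therefore the posterior P(r = 5 | data) = (0.0025052) / (0.021169) = 0.11834.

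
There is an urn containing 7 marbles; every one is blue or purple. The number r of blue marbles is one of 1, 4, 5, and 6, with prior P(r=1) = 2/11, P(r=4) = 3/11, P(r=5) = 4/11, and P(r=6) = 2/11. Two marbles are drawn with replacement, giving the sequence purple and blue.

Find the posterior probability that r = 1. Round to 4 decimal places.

0.1200

Under each hypothesis, the probability of the observed sequence is: P(data | r = 1) = (6/7)(1/7) = 6/49; P(data | r = 4) = (3/7)(4/7) = 12/49; P(data | r = 5) = (2/7)(5/7) = 10/49; P(data | r = 6) = (1/7)(6/7) = 6/49.
Multiplying each by its prior: 2/11 · 6/49 = 12/539, 3/11 · 12/49 = 36/539, 4/11 · 10/49 = 40/539, 2/11 · 6/49 = 12/539; summing to 100/539.
Therefore the posterior P(r = 1 | data) = (12/539) / (100/539) = 3/25.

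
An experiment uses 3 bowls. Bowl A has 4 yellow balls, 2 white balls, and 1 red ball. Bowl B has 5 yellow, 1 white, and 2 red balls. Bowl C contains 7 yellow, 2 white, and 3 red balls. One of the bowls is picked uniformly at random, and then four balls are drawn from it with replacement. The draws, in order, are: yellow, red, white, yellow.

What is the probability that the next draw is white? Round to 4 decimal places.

0.1938

The likelihood of the observed sequence under each hypothesis: P(data | bowl A) = (4/7)(1/7)(2/7)(4/7) = 0.013328; P(data | bowl B) = (5/8)(2/8)(1/8)(5/8) = 0.012207; P(data | bowl C) = (7/12)(3/12)(2/12)(7/12) = 0.014178.
Weighting by the prior gives 1/3 · 0.013328 = 0.0044426, 1/3 · 0.012207 = 0.004069, 1/3 · 0.014178 = 0.0047261; with total 0.013238.
The posterior is then P(bowl A | data) = 0.3356, P(bowl B | data) = 0.30738, P(bowl C | data) = 0.35702.
Averaging over the posterior, P(white next | data) = (2/7)(0.3356) + (1/8)(0.30738) + (1/6)(0.35702) = 0.19381.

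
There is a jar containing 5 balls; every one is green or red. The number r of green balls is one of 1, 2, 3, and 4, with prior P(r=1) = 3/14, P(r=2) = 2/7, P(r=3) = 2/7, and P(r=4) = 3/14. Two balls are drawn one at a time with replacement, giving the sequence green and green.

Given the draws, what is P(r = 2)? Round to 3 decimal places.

0.155

Under each hypothesis, the probability of the observed sequence is: P(data | r = 1) = (1/5)(1/5) = 1/25; P(data | r = 2) = (2/5)(2/5) = 4/25; P(data | r = 3) = (3/5)(3/5) = 9/25; P(data | r = 4) = (4/5)(4/5) = 16/25.
Weighting by the prior gives 3/14 · 1/25 = 3/350, 2/7 · 4/25 = 8/175, 2/7 · 9/25 = 18/175, 3/14 · 16/25 = 24/175; with total 103/350.
By Bayes' rule, P(r = 2 | data) = (8/175) / (103/350) = 16/103.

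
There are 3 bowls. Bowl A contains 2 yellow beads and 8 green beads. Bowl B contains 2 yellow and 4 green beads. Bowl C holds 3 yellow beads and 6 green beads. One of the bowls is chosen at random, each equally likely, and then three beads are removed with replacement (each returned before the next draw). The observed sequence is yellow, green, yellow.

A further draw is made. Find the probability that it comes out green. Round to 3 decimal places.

Compute the likelihood of the observed sequence for each case: P(data | bowl A) = (2/10)(8/10)(2/10) = 0.032; P(data | bowl B) = (2/6)(4/6)(2/6) = 0.074074; P(data | bowl C) = (3/9)(6/9)(3/9) = 0.074074.
Weighting by the prior gives 1/3 · 0.032 = 0.010667, 1/3 · 0.074074 = 0.024691, 1/3 · 0.074074 = 0.024691; summing to 0.060049.
Dividing through by the total gives posterior P(bowl A | data) = 0.17763, P(bowl B | data) = 0.41118, P(bowl C | data) = 0.41118.
The predictive probability is P(green next | data) = (4/5)(0.17763) + (2/3)(0.41118) + (2/3)(0.41118) = 0.69035.

0.690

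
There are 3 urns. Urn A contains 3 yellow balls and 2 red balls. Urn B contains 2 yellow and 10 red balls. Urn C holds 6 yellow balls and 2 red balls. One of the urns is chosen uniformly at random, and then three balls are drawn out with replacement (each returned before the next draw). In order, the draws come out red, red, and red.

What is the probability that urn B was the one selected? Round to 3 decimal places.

0.879

The likelihood of the observed sequence under each hypothesis: P(data | urn A) = (2/5)(2/5)(2/5) = 0.064; P(data | urn B) = (10/12)(10/12)(10/12) = 0.5787; P(data | urn C) = (2/8)(2/8)(2/8) = 0.015625.
Weighting by the prior gives 1/3 · 0.064 = 0.021333, 1/3 · 0.5787 = 0.1929, 1/3 · 0.015625 = 0.0052083; summing to 0.21944.
So P(urn B | data) = (0.1929) / (0.21944) = 0.87905.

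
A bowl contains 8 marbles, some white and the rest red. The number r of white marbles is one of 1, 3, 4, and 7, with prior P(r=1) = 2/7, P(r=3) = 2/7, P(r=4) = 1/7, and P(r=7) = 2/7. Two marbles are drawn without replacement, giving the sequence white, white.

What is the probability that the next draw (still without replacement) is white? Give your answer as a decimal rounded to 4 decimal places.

For each hypothesis, P(data | H) works out to: P(data | r = 1) = (1/8)(0/7) = 0; P(data | r = 3) = (3/8)(2/7) = 3/28; P(data | r = 4) = (4/8)(3/7) = 3/14; P(data | r = 7) = (7/8)(6/7) = 3/4.
Weighting by the prior gives 2/7 · 0 = 0, 2/7 · 3/28 = 3/98, 1/7 · 3/14 = 3/98, 2/7 · 3/4 = 3/14; with total 27/98.
Normalising, the posterior is P(r = 1 | data) = 0, P(r = 3 | data) = 1/9, P(r = 4 | data) = 1/9, P(r = 7 | data) = 7/9.
Averaging over the posterior, P(white next | data) = (1/6)(1/9) + (1/3)(1/9) + (5/6)(7/9) = 19/27.

0.7037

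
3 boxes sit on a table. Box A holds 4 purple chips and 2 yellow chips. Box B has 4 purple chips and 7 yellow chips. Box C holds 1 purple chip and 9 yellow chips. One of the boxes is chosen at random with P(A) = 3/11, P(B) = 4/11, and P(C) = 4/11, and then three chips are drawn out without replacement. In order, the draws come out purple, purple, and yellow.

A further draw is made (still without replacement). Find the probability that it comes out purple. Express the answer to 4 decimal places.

0.5161

For each hypothesis, P(data | H) works out to: P(data | box A) = (4/6)(3/5)(2/4) = 0.2; P(data | box B) = (4/11)(3/10)(7/9) = 0.084848; P(data | box C) = (1/10)(0/9) = 0.
Weighting by the prior gives 3/11 · 0.2 = 0.054545, 4/11 · 0.084848 = 0.030854, 4/11 · 0 = 0; summing to 0.085399.
Dividing through by the total gives posterior P(box A | data) = 0.63871, P(box B | data) = 0.36129, P(box C | data) = 0.
Averaging over the posterior, P(purple next | data) = (2/3)(0.63871) + (1/4)(0.36129) = 0.51613.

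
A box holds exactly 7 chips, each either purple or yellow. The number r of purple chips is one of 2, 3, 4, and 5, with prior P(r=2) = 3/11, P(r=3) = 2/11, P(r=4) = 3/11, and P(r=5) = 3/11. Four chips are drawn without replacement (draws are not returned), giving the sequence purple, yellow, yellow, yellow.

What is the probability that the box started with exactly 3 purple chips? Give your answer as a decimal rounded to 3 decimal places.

For each hypothesis, P(data | H) works out to: P(data | r = 2) = (2/7)(5/6)(4/5)(3/4) = 1/7; P(data | r = 3) = (3/7)(4/6)(3/5)(2/4) = 3/35; P(data | r = 4) = (4/7)(3/6)(2/5)(1/4) = 1/35; P(data | r = 5) = (5/7)(2/6)(1/5)(0/4) = 0.
Weighting by the prior gives 3/11 · 1/7 = 3/77, 2/11 · 3/35 = 6/385, 3/11 · 1/35 = 3/385, 3/11 · 0 = 0; summing to 24/385.
So P(r = 3 | data) = (6/385) / (24/385) = 1/4.

0.250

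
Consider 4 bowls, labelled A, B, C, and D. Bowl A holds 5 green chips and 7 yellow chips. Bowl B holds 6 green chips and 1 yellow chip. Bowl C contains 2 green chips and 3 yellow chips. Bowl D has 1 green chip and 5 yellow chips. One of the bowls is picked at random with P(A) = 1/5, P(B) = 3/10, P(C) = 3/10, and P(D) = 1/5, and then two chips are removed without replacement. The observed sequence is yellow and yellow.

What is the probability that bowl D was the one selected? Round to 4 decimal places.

0.4646

Under each hypothesis, the probability of the observed sequence is: P(data | bowl A) = (7/12)(6/11) = 0.31818; P(data | bowl B) = (1/7)(0/6) = 0; P(data | bowl C) = (3/5)(2/4) = 0.3; P(data | bowl D) = (5/6)(4/5) = 0.66667.
The prior-weighted likelihoods are 1/5 · 0.31818 = 0.063636, 3/10 · 0 = 0, 3/10 · 0.3 = 0.09, 1/5 · 0.66667 = 0.13333; these sum to 0.28697.
Hence P(bowl D | data) = (0.13333) / (0.28697) = 0.46463.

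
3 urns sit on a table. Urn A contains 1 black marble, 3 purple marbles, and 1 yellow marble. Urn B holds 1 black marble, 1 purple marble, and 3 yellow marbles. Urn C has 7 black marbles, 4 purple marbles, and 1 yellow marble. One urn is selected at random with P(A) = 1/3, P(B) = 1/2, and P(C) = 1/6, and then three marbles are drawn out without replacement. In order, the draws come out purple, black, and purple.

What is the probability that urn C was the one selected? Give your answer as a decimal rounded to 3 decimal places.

Under each hypothesis, the probability of the observed sequence is: P(data | urn A) = (3/5)(1/4)(2/3) = 1/10; P(data | urn B) = (1/5)(1/4)(0/3) = 0; P(data | urn C) = (4/12)(7/11)(3/10) = 7/110.
Multiplying each by its prior: 1/3 · 1/10 = 1/30, 1/2 · 0 = 0, 1/6 · 7/110 = 7/660; with total 29/660.
Therefore the posterior P(urn C | data) = (7/660) / (29/660) = 7/29.

0.241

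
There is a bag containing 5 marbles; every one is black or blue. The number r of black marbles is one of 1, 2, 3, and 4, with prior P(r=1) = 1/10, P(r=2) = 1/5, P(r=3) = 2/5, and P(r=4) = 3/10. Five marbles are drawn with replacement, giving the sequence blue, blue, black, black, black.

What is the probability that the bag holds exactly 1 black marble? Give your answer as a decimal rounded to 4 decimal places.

0.0204

For each hypothesis, P(data | H) works out to: P(data | r = 1) = (4/5)(4/5)(1/5)(1/5)(1/5) = 0.00512; P(data | r = 2) = (3/5)(3/5)(2/5)(2/5)(2/5) = 0.02304; P(data | r = 3) = (2/5)(2/5)(3/5)(3/5)(3/5) = 0.03456; P(data | r = 4) = (1/5)(1/5)(4/5)(4/5)(4/5) = 0.02048.
Weighting by the prior gives 1/10 · 0.00512 = 0.000512, 1/5 · 0.02304 = 0.004608, 2/5 · 0.03456 = 0.013824, 3/10 · 0.02048 = 0.006144; summing to 0.025088.
Hence P(r = 1 | data) = (0.000512) / (0.025088) = 0.020408.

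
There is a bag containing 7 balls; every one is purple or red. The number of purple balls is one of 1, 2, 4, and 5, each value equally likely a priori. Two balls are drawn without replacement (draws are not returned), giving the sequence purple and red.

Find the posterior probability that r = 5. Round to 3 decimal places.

0.263

For each hypothesis, P(data | H) works out to: P(data | r = 1) = (1/7)(6/6) = 1/7; P(data | r = 2) = (2/7)(5/6) = 5/21; P(data | r = 4) = (4/7)(3/6) = 2/7; P(data | r = 5) = (5/7)(2/6) = 5/21.
Multiplying each by its prior: 1/4 · 1/7 = 1/28, 1/4 · 5/21 = 5/84, 1/4 · 2/7 = 1/14, 1/4 · 5/21 = 5/84; these sum to 19/84.
So P(r = 5 | data) = (5/84) / (19/84) = 5/19.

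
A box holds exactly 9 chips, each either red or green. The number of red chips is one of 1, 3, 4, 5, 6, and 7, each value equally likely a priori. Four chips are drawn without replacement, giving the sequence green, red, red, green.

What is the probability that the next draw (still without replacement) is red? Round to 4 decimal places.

The likelihood of the observed sequence under each hypothesis: P(data | r = 1) = (8/9)(1/8)(0/7) = 0; P(data | r = 3) = (6/9)(3/8)(2/7)(5/6) = 5/84; P(data | r = 4) = (5/9)(4/8)(3/7)(4/6) = 5/63; P(data | r = 5) = (4/9)(5/8)(4/7)(3/6) = 5/63; P(data | r = 6) = (3/9)(6/8)(5/7)(2/6) = 5/84; P(data | r = 7) = (2/9)(7/8)(6/7)(1/6) = 1/36.
The prior-weighted likelihoods are 1/6 · 0 = 0, 1/6 · 5/84 = 5/504, 1/6 · 5/63 = 5/378, 1/6 · 5/63 = 5/378, 1/6 · 5/84 = 5/504, 1/6 · 1/36 = 1/216; these sum to 11/216.
Dividing through by the total gives posterior P(r = 1 | data) = 0, P(r = 3 | data) = 15/77, P(r = 4 | data) = 20/77, P(r = 5 | data) = 20/77, P(r = 6 | data) = 15/77, P(r = 7 | data) = 1/11.
So P(red next | data) = Σ P(red next | H) P(H | data) = (1/5)(15/77) + (2/5)(20/77) + (3/5)(20/77) + (4/5)(15/77) + (1)(1/11) = 6/11.

0.5455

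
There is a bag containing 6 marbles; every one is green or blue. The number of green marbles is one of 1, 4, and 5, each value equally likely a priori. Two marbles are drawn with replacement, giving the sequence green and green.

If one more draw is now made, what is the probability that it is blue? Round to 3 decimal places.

0.246

The likelihood of the observed sequence under each hypothesis: P(data | r = 1) = (1/6)(1/6) = 1/36; P(data | r = 4) = (4/6)(4/6) = 4/9; P(data | r = 5) = (5/6)(5/6) = 25/36.
Weighting by the prior gives 1/3 · 1/36 = 1/108, 1/3 · 4/9 = 4/27, 1/3 · 25/36 = 25/108; summing to 7/18.
Dividing through by the total gives posterior P(r = 1 | data) = 1/42, P(r = 4 | data) = 8/21, P(r = 5 | data) = 25/42.
So P(blue next | data) = Σ P(blue next | H) P(H | data) = (5/6)(1/42) + (1/3)(8/21) + (1/6)(25/42) = 31/126.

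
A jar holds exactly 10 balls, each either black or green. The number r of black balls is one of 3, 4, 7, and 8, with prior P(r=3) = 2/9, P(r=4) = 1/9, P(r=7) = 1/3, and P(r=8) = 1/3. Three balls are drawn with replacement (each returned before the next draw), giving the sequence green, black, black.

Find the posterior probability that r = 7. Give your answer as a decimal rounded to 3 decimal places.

Under each hypothesis, the probability of the observed sequence is: P(data | r = 3) = (7/10)(3/10)(3/10) = 0.063; P(data | r = 4) = (6/10)(4/10)(4/10) = 0.096; P(data | r = 7) = (3/10)(7/10)(7/10) = 0.147; P(data | r = 8) = (2/10)(8/10)(8/10) = 0.128.
Weighting by the prior gives 2/9 · 0.063 = 0.014, 1/9 · 0.096 = 0.010667, 1/3 · 0.147 = 0.049, 1/3 · 0.128 = 0.042667; summing to 0.11633.
So P(r = 7 | data) = (0.049) / (0.11633) = 0.4212.

0.421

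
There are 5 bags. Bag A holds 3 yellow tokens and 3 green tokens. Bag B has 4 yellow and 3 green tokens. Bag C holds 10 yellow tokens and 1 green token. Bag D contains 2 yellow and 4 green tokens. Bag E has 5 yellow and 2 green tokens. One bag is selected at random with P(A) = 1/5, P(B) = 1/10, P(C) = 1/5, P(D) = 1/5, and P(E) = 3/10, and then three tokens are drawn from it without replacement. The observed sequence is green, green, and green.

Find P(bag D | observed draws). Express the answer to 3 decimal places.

0.757

Compute the likelihood of the observed sequence for each case: P(data | bag A) = (3/6)(2/5)(1/4) = 1/20; P(data | bag B) = (3/7)(2/6)(1/5) = 1/35; P(data | bag C) = (1/11)(0/10) = 0; P(data | bag D) = (4/6)(3/5)(2/4) = 1/5; P(data | bag E) = (2/7)(1/6)(0/5) = 0.
Multiplying each by its prior: 1/5 · 1/20 = 1/100, 1/10 · 1/35 = 1/350, 1/5 · 0 = 0, 1/5 · 1/5 = 1/25, 3/10 · 0 = 0; summing to 37/700.
Therefore the posterior P(bag D | data) = (1/25) / (37/700) = 28/37.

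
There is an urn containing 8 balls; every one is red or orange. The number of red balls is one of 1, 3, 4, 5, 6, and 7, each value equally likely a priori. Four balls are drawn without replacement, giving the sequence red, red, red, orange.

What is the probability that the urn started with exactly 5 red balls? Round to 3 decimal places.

0.238

Under each hypothesis, the probability of the observed sequence is: P(data | r = 1) = (1/8)(0/7) = 0; P(data | r = 3) = (3/8)(2/7)(1/6)(5/5) = 1/56; P(data | r = 4) = (4/8)(3/7)(2/6)(4/5) = 2/35; P(data | r = 5) = (5/8)(4/7)(3/6)(3/5) = 3/28; P(data | r = 6) = (6/8)(5/7)(4/6)(2/5) = 1/7; P(data | r = 7) = (7/8)(6/7)(5/6)(1/5) = 1/8.
The prior-weighted likelihoods are 1/6 · 0 = 0, 1/6 · 1/56 = 1/336, 1/6 · 2/35 = 1/105, 1/6 · 3/28 = 1/56, 1/6 · 1/7 = 1/42, 1/6 · 1/8 = 1/48; with total 3/40.
So P(r = 5 | data) = (1/56) / (3/40) = 5/21.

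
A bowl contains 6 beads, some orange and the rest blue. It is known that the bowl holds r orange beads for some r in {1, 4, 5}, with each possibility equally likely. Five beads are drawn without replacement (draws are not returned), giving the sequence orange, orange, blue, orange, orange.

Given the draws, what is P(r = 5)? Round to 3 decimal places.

For each hypothesis, P(data | H) works out to: P(data | r = 1) = (1/6)(0/5) = 0; P(data | r = 4) = (4/6)(3/5)(2/4)(2/3)(1/2) = 1/15; P(data | r = 5) = (5/6)(4/5)(1/4)(3/3)(2/2) = 1/6.
The prior-weighted likelihoods are 1/3 · 0 = 0, 1/3 · 1/15 = 1/45, 1/3 · 1/6 = 1/18; these sum to 7/90.
So P(r = 5 | data) = (1/18) / (7/90) = 5/7.

0.714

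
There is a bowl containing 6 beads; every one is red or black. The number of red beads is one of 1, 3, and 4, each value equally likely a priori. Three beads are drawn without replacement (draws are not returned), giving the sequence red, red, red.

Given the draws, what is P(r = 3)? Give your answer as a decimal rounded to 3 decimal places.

Compute the likelihood of the observed sequence for each case: P(data | r = 1) = (1/6)(0/5) = 0; P(data | r = 3) = (3/6)(2/5)(1/4) = 1/20; P(data | r = 4) = (4/6)(3/5)(2/4) = 1/5.
The prior-weighted likelihoods are 1/3 · 0 = 0, 1/3 · 1/20 = 1/60, 1/3 · 1/5 = 1/15; these sum to 1/12.
Hence P(r = 3 | data) = (1/60) / (1/12) = 1/5.

0.200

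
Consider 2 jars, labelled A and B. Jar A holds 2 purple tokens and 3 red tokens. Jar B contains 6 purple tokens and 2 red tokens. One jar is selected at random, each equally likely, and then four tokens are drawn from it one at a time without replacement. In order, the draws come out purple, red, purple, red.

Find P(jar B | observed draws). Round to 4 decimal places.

The likelihood of the observed sequence under each hypothesis: P(data | jar A) = (2/5)(3/4)(1/3)(2/2) = 1/10; P(data | jar B) = (6/8)(2/7)(5/6)(1/5) = 1/28.
The prior-weighted likelihoods are 1/2 · 1/10 = 1/20, 1/2 · 1/28 = 1/56; summing to 19/280.
Hence P(jar B | data) = (1/56) / (19/280) = 5/19.

0.2632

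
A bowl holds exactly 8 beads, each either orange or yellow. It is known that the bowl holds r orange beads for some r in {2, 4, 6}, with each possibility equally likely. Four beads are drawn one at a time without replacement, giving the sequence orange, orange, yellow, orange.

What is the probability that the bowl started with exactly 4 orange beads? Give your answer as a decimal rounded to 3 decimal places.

0.286

For each hypothesis, P(data | H) works out to: P(data | r = 2) = (2/8)(1/7)(6/6)(0/5) = 0; P(data | r = 4) = (4/8)(3/7)(4/6)(2/5) = 2/35; P(data | r = 6) = (6/8)(5/7)(2/6)(4/5) = 1/7.
Weighting by the prior gives 1/3 · 0 = 0, 1/3 · 2/35 = 2/105, 1/3 · 1/7 = 1/21; summing to 1/15.
So P(r = 4 | data) = (2/105) / (1/15) = 2/7.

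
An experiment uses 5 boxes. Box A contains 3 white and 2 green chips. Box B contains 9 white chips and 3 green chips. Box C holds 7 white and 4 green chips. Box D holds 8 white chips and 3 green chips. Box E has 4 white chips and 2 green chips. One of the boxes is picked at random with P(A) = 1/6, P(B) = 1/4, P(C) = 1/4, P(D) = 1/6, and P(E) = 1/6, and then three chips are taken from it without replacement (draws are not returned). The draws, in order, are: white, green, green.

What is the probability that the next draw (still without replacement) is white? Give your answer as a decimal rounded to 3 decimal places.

0.889

Under each hypothesis, the probability of the observed sequence is: P(data | box A) = (3/5)(2/4)(1/3) = 0.1; P(data | box B) = (9/12)(3/11)(2/10) = 0.040909; P(data | box C) = (7/11)(4/10)(3/9) = 0.084848; P(data | box D) = (8/11)(3/10)(2/9) = 0.048485; P(data | box E) = (4/6)(2/5)(1/4) = 0.066667.
The prior-weighted likelihoods are 1/6 · 0.1 = 0.016667, 1/4 · 0.040909 = 0.010227, 1/4 · 0.084848 = 0.021212, 1/6 · 0.048485 = 0.0080808, 1/6 · 0.066667 = 0.011111; these sum to 0.067298.
Normalising, the posterior is P(box A | data) = 0.24765, P(box B | data) = 0.15197, P(box C | data) = 0.3152, P(box D | data) = 0.12008, P(box E | data) = 0.1651.
So P(white next | data) = Σ P(white next | H) P(H | data) = (1)(0.24765) + (8/9)(0.15197) + (3/4)(0.3152) + (7/8)(0.12008) + (1)(0.1651) = 0.88931.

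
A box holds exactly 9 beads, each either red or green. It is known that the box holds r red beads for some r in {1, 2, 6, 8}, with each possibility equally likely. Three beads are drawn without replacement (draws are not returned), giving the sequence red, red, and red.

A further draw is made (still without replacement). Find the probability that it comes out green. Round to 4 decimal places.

Under each hypothesis, the probability of the observed sequence is: P(data | r = 1) = (1/9)(0/8) = 0; P(data | r = 2) = (2/9)(1/8)(0/7) = 0; P(data | r = 6) = (6/9)(5/8)(4/7) = 5/21; P(data | r = 8) = (8/9)(7/8)(6/7) = 2/3.
The prior-weighted likelihoods are 1/4 · 0 = 0, 1/4 · 0 = 0, 1/4 · 5/21 = 5/84, 1/4 · 2/3 = 1/6; these sum to 19/84.
The posterior is then P(r = 1 | data) = 0, P(r = 2 | data) = 0, P(r = 6 | data) = 5/19, P(r = 8 | data) = 14/19.
Averaging over the posterior, P(green next | data) = (1/2)(5/19) + (1/6)(14/19) = 29/114.

0.2544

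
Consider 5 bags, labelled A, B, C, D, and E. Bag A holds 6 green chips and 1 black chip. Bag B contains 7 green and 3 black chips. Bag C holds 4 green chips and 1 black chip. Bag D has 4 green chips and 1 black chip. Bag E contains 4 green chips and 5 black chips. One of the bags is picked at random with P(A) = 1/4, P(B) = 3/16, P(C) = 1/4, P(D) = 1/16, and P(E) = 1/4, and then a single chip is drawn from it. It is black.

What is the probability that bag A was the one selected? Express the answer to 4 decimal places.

0.1217

For each hypothesis, P(data | H) works out to: P(data | bag A) = (1/7) = 0.14286; P(data | bag B) = (3/10) = 0.3; P(data | bag C) = (1/5) = 0.2; P(data | bag D) = (1/5) = 0.2; P(data | bag E) = (5/9) = 0.55556.
Multiplying each by its prior: 1/4 · 0.14286 = 0.035714, 3/16 · 0.3 = 0.05625, 1/4 · 0.2 = 0.05, 1/16 · 0.2 = 0.0125, 1/4 · 0.55556 = 0.13889; summing to 0.29335.
Hence P(bag A | data) = (0.035714) / (0.29335) = 0.12175.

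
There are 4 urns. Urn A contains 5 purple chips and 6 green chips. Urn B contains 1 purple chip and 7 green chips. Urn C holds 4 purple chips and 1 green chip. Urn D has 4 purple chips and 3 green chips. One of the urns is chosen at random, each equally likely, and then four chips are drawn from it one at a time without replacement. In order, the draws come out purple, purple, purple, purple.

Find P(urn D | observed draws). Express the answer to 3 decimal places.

0.117

Under each hypothesis, the probability of the observed sequence is: P(data | urn A) = (5/11)(4/10)(3/9)(2/8) = 0.015152; P(data | urn B) = (1/8)(0/7) = 0; P(data | urn C) = (4/5)(3/4)(2/3)(1/2) = 0.2; P(data | urn D) = (4/7)(3/6)(2/5)(1/4) = 0.028571.
The prior-weighted likelihoods are 1/4 · 0.015152 = 0.0037879, 1/4 · 0 = 0, 1/4 · 0.2 = 0.05, 1/4 · 0.028571 = 0.0071429; summing to 0.060931.
So P(urn D | data) = (0.0071429) / (0.060931) = 0.11723.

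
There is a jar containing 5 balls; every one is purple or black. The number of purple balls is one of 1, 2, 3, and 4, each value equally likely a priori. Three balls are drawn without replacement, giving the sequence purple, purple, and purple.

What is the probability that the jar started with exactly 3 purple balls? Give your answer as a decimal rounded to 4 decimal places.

Compute the likelihood of the observed sequence for each case: P(data | r = 1) = (1/5)(0/4) = 0; P(data | r = 2) = (2/5)(1/4)(0/3) = 0; P(data | r = 3) = (3/5)(2/4)(1/3) = 1/10; P(data | r = 4) = (4/5)(3/4)(2/3) = 2/5.
Multiplying each by its prior: 1/4 · 0 = 0, 1/4 · 0 = 0, 1/4 · 1/10 = 1/40, 1/4 · 2/5 = 1/10; these sum to 1/8.
By Bayes' rule, P(r = 3 | data) = (1/40) / (1/8) = 1/5.

0.2000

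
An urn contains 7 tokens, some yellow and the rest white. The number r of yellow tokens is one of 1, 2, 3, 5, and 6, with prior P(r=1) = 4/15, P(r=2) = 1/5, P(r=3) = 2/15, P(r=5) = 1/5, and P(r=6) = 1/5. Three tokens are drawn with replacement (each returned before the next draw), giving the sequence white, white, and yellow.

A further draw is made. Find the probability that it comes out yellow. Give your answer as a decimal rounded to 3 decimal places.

0.348

The likelihood of the observed sequence under each hypothesis: P(data | r = 1) = (6/7)(6/7)(1/7) = 0.10496; P(data | r = 2) = (5/7)(5/7)(2/7) = 0.14577; P(data | r = 3) = (4/7)(4/7)(3/7) = 0.13994; P(data | r = 5) = (2/7)(2/7)(5/7) = 0.058309; P(data | r = 6) = (1/7)(1/7)(6/7) = 0.017493.
The prior-weighted likelihoods are 4/15 · 0.10496 = 0.027988, 1/5 · 0.14577 = 0.029155, 2/15 · 0.13994 = 0.018659, 1/5 · 0.058309 = 0.011662, 1/5 · 0.017493 = 0.0034985; summing to 0.090962.
Normalising, the posterior is P(r = 1 | data) = 0.30769, P(r = 2 | data) = 0.32051, P(r = 3 | data) = 0.20513, P(r = 5 | data) = 0.12821, P(r = 6 | data) = 0.038462.
Averaging over the posterior, P(yellow next | data) = (1/7)(0.30769) + (2/7)(0.32051) + (3/7)(0.20513) + (5/7)(0.12821) + (6/7)(0.038462) = 0.34799.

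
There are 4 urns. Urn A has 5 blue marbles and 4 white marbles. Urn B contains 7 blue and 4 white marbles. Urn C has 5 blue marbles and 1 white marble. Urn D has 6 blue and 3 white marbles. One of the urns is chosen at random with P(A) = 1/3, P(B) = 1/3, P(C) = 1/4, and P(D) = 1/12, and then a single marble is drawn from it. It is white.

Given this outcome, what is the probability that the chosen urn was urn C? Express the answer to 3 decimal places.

Under each hypothesis, the probability of this draw is: P(data | urn A) = (4/9) = 0.44444; P(data | urn B) = (4/11) = 0.36364; P(data | urn C) = (1/6) = 0.16667; P(data | urn D) = (3/9) = 0.33333.
Multiplying each by its prior: 1/3 · 0.44444 = 0.14815, 1/3 · 0.36364 = 0.12121, 1/4 · 0.16667 = 0.041667, 1/12 · 0.33333 = 0.027778; these sum to 0.3388.
Therefore the posterior P(urn C | data) = (0.041667) / (0.3388) = 0.12298.

0.123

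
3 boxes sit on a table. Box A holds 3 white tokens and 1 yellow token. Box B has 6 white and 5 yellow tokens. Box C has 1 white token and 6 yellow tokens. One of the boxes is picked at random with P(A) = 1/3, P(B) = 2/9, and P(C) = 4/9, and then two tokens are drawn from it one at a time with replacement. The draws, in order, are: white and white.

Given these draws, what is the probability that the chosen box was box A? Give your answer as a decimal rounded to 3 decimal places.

0.714

The likelihood of the observed sequence under each hypothesis: P(data | box A) = (3/4)(3/4) = 0.5625; P(data | box B) = (6/11)(6/11) = 0.29752; P(data | box C) = (1/7)(1/7) = 0.020408.
Multiplying each by its prior: 1/3 · 0.5625 = 0.1875, 2/9 · 0.29752 = 0.066116, 4/9 · 0.020408 = 0.0090703; summing to 0.26269.
So P(box A | data) = (0.1875) / (0.26269) = 0.71378.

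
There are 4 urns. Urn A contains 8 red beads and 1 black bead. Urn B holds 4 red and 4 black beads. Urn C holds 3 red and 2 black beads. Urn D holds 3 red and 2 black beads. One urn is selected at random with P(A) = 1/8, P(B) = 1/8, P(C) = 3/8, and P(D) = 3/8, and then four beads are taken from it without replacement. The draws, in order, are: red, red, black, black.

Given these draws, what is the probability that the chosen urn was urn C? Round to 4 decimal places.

Compute the likelihood of the observed sequence for each case: P(data | urn A) = (8/9)(7/8)(1/7)(0/6) = 0; P(data | urn B) = (4/8)(3/7)(4/6)(3/5) = 3/35; P(data | urn C) = (3/5)(2/4)(2/3)(1/2) = 1/10; P(data | urn D) = (3/5)(2/4)(2/3)(1/2) = 1/10.
Weighting by the prior gives 1/8 · 0 = 0, 1/8 · 3/35 = 3/280, 3/8 · 1/10 = 3/80, 3/8 · 1/10 = 3/80; these sum to 3/35.
By Bayes' rule, P(urn C | data) = (3/80) / (3/35) = 7/16.

0.4375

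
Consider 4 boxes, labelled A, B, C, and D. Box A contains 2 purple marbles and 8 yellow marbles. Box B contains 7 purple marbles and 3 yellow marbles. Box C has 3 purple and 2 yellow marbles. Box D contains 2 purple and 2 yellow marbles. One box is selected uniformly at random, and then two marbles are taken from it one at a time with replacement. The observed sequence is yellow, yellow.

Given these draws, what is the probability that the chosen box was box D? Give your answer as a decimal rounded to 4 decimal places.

The likelihood of the observed sequence under each hypothesis: P(data | box A) = (8/10)(8/10) = 16/25; P(data | box B) = (3/10)(3/10) = 9/100; P(data | box C) = (2/5)(2/5) = 4/25; P(data | box D) = (2/4)(2/4) = 1/4.
The prior-weighted likelihoods are 1/4 · 16/25 = 4/25, 1/4 · 9/100 = 9/400, 1/4 · 4/25 = 1/25, 1/4 · 1/4 = 1/16; summing to 57/200.
Hence P(box D | data) = (1/16) / (57/200) = 25/114.

0.2193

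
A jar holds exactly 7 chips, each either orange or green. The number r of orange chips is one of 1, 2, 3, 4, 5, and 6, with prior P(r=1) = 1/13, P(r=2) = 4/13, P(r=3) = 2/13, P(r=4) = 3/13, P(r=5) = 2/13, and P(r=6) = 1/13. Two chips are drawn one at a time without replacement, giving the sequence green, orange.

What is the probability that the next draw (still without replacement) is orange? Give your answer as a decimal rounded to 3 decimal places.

Under each hypothesis, the probability of the observed sequence is: P(data | r = 1) = (6/7)(1/6) = 1/7; P(data | r = 2) = (5/7)(2/6) = 5/21; P(data | r = 3) = (4/7)(3/6) = 2/7; P(data | r = 4) = (3/7)(4/6) = 2/7; P(data | r = 5) = (2/7)(5/6) = 5/21; P(data | r = 6) = (1/7)(6/6) = 1/7.
The prior-weighted likelihoods are 1/13 · 1/7 = 1/91, 4/13 · 5/21 = 20/273, 2/13 · 2/7 = 4/91, 3/13 · 2/7 = 6/91, 2/13 · 5/21 = 10/273, 1/13 · 1/7 = 1/91; these sum to 22/91.
Dividing through by the total gives posterior P(r = 1 | data) = 1/22, P(r = 2 | data) = 10/33, P(r = 3 | data) = 2/11, P(r = 4 | data) = 3/11, P(r = 5 | data) = 5/33, P(r = 6 | data) = 1/22.
So P(orange next | data) = Σ P(orange next | H) P(H | data) = (0)(1/22) + (1/5)(10/33) + (2/5)(2/11) + (3/5)(3/11) + (4/5)(5/33) + (1)(1/22) = 51/110.

0.464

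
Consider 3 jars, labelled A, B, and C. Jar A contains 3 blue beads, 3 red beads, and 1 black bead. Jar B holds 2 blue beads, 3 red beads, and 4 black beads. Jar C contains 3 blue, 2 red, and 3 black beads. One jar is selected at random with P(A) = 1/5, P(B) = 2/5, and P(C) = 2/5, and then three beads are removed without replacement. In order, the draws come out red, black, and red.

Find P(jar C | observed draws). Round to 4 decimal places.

0.2239

For each hypothesis, P(data | H) works out to: P(data | jar A) = (3/7)(1/6)(2/5) = 0.028571; P(data | jar B) = (3/9)(4/8)(2/7) = 0.047619; P(data | jar C) = (2/8)(3/7)(1/6) = 0.017857.
The prior-weighted likelihoods are 1/5 · 0.028571 = 0.0057143, 2/5 · 0.047619 = 0.019048, 2/5 · 0.017857 = 0.0071429; summing to 0.031905.
By Bayes' rule, P(jar C | data) = (0.0071429) / (0.031905) = 0.22388.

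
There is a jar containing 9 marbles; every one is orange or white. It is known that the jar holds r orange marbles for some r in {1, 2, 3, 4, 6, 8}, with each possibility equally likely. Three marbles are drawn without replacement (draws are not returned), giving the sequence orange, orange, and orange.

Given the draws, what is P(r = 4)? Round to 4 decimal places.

For each hypothesis, P(data | H) works out to: P(data | r = 1) = (1/9)(0/8) = 0; P(data | r = 2) = (2/9)(1/8)(0/7) = 0; P(data | r = 3) = (3/9)(2/8)(1/7) = 1/84; P(data | r = 4) = (4/9)(3/8)(2/7) = 1/21; P(data | r = 6) = (6/9)(5/8)(4/7) = 5/21; P(data | r = 8) = (8/9)(7/8)(6/7) = 2/3.
Multiplying each by its prior: 1/6 · 0 = 0, 1/6 · 0 = 0, 1/6 · 1/84 = 1/504, 1/6 · 1/21 = 1/126, 1/6 · 5/21 = 5/126, 1/6 · 2/3 = 1/9; with total 9/56.
Hence P(r = 4 | data) = (1/126) / (9/56) = 4/81.

0.0494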